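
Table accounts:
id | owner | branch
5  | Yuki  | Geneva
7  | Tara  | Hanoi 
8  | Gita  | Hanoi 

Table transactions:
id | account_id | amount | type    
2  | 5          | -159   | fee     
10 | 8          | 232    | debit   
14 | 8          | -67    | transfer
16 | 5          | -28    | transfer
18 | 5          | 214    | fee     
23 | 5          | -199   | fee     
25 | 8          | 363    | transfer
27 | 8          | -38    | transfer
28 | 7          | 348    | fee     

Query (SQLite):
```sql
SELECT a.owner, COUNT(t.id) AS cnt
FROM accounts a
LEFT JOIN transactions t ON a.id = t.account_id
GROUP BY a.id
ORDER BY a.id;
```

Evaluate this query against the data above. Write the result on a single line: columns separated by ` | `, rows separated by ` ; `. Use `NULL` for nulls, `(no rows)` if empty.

Yuki | 4 ; Tara | 1 ; Gita | 4

LEFT JOIN keeps every accounts row; unmatched ones get NULL for transactions columns.
Group by accounts.id and compute COUNT(t.id). COUNT(col) of an all-NULL group is 0.
  5: ids {2, 16, 18, 23} → COUNT(t.id)=4
  7: ids {28} → COUNT(t.id)=1
  8: ids {10, 14, 25, 27} → COUNT(t.id)=4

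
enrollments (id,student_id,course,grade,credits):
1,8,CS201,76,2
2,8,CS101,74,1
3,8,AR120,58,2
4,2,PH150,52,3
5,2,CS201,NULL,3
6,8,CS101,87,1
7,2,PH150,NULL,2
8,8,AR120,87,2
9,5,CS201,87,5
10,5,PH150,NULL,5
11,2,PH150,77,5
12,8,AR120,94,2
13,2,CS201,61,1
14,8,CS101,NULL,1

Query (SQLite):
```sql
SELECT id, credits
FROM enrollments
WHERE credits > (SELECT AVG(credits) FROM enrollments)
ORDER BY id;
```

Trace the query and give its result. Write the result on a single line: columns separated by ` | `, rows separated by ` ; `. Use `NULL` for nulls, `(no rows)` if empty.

4 | 3 ; 5 | 3 ; 9 | 5 ; 10 | 5 ; 11 | 5

Scalar subquery: AVG(credits) over all enrollments rows = 2.5.
Keep rows where credits > that value.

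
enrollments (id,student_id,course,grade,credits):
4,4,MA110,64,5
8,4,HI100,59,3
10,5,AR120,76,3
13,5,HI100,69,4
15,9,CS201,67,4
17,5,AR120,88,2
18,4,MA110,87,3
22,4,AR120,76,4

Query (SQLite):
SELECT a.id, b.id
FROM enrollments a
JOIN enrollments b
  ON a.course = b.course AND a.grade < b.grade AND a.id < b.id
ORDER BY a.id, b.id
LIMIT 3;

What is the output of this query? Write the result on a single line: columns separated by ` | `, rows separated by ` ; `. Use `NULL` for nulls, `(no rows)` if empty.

Pairs (a,b) with same course, a.grade < b.grade, a.id < b.id.
course groups: AR120:{10,17,22} CS201:{15} HI100:{8,13} MA110:{4,18}
Ordered by (a.id, b.id); first 3.

4 | 18 ; 8 | 13 ; 10 | 17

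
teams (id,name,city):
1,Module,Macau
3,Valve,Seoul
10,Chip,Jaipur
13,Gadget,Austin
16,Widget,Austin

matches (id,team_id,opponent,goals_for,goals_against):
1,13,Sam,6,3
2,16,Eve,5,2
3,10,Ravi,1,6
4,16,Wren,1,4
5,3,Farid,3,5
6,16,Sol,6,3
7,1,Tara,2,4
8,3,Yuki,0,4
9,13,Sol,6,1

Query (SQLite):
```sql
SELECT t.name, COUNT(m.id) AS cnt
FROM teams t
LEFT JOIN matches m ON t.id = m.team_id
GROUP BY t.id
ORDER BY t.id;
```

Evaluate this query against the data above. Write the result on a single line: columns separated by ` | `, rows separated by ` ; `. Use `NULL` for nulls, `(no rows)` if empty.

Module | 1 ; Valve | 2 ; Chip | 1 ; Gadget | 2 ; Widget | 3

LEFT JOIN keeps every teams row; unmatched ones get NULL for matches columns.
Group by teams.id and compute COUNT(m.id). COUNT(col) of an all-NULL group is 0.
  1: ids {7} → COUNT(m.id)=1
  3: ids {5, 8} → COUNT(m.id)=2
  10: ids {3} → COUNT(m.id)=1
  13: ids {1, 9} → COUNT(m.id)=2
  16: ids {2, 4, 6} → COUNT(m.id)=3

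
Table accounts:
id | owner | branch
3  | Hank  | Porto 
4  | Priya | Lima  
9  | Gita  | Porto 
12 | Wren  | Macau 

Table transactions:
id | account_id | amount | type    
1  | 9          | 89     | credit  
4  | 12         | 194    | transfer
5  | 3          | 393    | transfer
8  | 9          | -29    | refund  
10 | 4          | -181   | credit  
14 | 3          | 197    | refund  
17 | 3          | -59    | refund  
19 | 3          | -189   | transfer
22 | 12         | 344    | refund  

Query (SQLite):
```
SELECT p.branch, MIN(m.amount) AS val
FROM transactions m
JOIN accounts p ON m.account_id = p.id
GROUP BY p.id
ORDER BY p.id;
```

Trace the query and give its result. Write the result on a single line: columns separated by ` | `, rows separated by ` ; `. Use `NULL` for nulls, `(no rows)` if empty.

Porto | -189 ; Lima | -181 ; Porto | -29 ; Macau | 194

Join each transactions row to its accounts via account_id.
Group joined rows by accounts.id; compute MIN(m.amount) per group.
  3: ids {5, 14, 17, 19} → MIN(m.amount)=-189
  4: ids {10} → MIN(m.amount)=-181
  9: ids {1, 8} → MIN(m.amount)=-29
  12: ids {4, 22} → MIN(m.amount)=194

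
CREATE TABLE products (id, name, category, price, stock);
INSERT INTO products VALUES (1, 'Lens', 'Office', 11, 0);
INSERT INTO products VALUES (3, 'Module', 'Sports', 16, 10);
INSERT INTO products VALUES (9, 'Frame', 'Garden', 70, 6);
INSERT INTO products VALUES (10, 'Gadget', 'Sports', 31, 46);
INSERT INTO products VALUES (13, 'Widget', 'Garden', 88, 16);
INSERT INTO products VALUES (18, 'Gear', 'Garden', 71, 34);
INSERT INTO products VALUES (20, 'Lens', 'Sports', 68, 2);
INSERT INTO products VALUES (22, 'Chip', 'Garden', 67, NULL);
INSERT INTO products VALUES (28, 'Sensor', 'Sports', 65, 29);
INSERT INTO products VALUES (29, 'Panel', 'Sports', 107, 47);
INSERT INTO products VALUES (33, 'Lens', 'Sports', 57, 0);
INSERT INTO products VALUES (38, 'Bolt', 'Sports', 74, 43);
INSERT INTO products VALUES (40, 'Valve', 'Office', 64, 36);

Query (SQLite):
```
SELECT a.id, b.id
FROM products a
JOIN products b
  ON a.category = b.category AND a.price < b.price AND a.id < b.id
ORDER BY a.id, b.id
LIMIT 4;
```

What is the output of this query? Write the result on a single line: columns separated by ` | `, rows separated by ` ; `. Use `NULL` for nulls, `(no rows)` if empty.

1 | 40 ; 3 | 10 ; 3 | 20 ; 3 | 28

Pairs (a,b) with same category, a.price < b.price, a.id < b.id.
category groups: Garden:{9,13,18,22} Office:{1,40} Sports:{3,10,20,28,29,33,38}
Ordered by (a.id, b.id); first 4.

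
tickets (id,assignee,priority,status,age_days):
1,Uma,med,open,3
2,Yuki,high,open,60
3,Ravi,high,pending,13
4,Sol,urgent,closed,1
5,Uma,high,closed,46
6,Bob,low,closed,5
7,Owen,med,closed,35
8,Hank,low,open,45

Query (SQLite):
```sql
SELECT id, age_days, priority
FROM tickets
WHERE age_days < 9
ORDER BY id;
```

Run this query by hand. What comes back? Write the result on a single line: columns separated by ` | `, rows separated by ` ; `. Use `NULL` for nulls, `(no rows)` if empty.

age_days < 9: ids {1, 4, 6}

1 | 3 | med ; 4 | 1 | urgent ; 6 | 5 | low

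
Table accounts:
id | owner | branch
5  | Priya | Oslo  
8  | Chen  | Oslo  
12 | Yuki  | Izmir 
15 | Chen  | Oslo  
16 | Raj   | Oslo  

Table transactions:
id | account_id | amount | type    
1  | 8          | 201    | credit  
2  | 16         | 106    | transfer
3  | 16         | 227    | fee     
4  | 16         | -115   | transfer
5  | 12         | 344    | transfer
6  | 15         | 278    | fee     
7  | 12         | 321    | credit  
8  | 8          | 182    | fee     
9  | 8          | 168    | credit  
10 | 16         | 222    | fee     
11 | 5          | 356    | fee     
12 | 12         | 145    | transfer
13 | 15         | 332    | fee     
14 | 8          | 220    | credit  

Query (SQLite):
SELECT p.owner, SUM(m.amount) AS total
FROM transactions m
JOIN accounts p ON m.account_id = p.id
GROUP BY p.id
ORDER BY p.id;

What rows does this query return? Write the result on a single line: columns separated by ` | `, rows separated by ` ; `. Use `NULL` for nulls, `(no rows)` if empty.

Priya | 356 ; Chen | 771 ; Yuki | 810 ; Chen | 610 ; Raj | 440

Join each transactions row to its accounts via account_id.
Group joined rows by accounts.id; compute SUM(m.amount) per group.
  5: ids {11} → SUM(m.amount)=356
  8: ids {1, 8, 9, 14} → SUM(m.amount)=771
  12: ids {5, 7, 12} → SUM(m.amount)=810
  15: ids {6, 13} → SUM(m.amount)=610
  16: ids {2, 3, 4, 10} → SUM(m.amount)=440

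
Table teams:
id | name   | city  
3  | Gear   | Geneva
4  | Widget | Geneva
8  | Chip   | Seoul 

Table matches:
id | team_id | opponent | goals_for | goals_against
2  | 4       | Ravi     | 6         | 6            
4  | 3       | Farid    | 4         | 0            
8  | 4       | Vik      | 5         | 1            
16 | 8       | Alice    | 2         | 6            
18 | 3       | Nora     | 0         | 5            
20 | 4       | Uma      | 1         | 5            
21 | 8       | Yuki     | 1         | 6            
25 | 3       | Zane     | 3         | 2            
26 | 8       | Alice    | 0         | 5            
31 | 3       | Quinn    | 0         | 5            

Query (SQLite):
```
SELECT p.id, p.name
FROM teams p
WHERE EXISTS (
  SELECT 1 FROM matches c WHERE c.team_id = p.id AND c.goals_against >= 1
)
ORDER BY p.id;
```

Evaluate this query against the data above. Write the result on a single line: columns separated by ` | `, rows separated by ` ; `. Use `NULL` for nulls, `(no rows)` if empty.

3 | Gear ; 4 | Widget ; 8 | Chip

For each teams row, check whether any matches with matching team_id has goals_against >= 1.
Keep rows where that is true.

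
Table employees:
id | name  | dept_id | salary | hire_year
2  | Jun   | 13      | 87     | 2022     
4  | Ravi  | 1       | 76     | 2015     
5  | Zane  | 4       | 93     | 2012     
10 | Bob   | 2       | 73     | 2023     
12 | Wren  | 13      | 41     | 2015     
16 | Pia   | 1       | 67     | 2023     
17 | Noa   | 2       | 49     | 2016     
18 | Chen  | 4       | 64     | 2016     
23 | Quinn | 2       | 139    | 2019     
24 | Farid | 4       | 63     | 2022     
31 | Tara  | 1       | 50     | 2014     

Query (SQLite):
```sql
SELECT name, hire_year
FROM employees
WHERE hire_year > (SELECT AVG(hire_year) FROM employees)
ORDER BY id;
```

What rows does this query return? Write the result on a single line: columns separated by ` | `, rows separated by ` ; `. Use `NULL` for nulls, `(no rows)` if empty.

Scalar subquery: AVG(hire_year) over all employees rows = 2017.909091 (≈; comparison uses full precision).
Keep rows where hire_year > that value.

Jun | 2022 ; Bob | 2023 ; Pia | 2023 ; Quinn | 2019 ; Farid | 2022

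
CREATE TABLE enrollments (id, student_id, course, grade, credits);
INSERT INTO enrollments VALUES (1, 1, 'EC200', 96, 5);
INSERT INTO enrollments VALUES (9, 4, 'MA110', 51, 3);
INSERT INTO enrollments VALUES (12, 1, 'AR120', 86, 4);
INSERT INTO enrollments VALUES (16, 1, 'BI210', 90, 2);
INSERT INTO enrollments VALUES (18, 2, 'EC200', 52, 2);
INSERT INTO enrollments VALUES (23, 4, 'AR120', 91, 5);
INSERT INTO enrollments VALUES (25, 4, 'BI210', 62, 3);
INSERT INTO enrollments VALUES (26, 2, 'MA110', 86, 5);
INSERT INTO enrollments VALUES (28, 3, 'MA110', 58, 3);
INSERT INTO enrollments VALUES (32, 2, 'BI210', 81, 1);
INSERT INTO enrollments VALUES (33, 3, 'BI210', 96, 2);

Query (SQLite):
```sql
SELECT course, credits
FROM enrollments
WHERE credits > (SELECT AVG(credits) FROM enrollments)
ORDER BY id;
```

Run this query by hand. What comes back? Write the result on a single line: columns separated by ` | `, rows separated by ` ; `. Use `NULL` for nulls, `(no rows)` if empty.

EC200 | 5 ; AR120 | 4 ; AR120 | 5 ; MA110 | 5

Scalar subquery: AVG(credits) over all enrollments rows = 3.181818 (≈; comparison uses full precision).
Keep rows where credits > that value.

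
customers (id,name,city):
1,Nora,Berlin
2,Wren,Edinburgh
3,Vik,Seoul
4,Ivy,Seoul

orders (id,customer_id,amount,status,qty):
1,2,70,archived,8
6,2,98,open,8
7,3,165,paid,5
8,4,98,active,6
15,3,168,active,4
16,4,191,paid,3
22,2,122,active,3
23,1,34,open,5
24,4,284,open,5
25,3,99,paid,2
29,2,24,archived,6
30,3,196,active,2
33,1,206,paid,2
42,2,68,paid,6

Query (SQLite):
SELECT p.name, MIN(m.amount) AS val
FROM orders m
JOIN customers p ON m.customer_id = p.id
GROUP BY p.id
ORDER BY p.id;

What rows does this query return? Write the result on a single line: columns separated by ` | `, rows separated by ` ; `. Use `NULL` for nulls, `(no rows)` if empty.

Join each orders row to its customers via customer_id.
Group joined rows by customers.id; compute MIN(m.amount) per group.
  1: ids {23, 33} → MIN(m.amount)=34
  2: ids {1, 6, 22, 29, 42} → MIN(m.amount)=24
  3: ids {7, 15, 25, 30} → MIN(m.amount)=99
  4: ids {8, 16, 24} → MIN(m.amount)=98

Nora | 34 ; Wren | 24 ; Vik | 99 ; Ivy | 98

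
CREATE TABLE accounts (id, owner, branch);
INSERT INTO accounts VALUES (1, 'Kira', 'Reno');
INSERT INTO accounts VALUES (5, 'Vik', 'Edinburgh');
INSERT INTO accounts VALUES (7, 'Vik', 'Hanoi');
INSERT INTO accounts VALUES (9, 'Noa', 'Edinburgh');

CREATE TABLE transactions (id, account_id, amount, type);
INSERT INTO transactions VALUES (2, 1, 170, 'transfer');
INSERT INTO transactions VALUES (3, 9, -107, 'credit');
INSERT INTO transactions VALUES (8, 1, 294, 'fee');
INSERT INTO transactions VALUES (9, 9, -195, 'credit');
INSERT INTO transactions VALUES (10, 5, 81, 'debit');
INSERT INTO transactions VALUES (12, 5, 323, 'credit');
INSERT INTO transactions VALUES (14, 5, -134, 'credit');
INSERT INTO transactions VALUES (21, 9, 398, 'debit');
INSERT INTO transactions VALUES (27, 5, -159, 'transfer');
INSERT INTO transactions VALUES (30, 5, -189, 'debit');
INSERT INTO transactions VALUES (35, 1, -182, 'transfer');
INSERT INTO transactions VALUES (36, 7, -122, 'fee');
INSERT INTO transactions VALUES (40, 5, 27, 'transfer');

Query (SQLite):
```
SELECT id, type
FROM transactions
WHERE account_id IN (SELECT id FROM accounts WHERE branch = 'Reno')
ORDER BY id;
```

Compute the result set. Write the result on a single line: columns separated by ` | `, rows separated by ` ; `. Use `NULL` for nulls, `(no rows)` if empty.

Inner query: accounts.id where branch = 'Reno'.
Outer: keep transactions rows whose account_id is in that set.
Inner query → {1}

2 | transfer ; 8 | fee ; 35 | transfer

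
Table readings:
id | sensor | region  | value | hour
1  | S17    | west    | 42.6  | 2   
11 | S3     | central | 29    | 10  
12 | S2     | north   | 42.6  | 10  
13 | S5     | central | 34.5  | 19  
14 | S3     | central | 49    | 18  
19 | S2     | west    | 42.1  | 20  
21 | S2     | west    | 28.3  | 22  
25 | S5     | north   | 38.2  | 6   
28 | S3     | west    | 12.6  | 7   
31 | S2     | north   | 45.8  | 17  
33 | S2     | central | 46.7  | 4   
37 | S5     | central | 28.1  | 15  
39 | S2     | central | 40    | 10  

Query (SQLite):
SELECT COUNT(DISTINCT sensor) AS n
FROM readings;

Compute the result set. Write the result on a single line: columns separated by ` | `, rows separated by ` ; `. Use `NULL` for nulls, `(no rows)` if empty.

Count distinct non-NULL sensor values.

4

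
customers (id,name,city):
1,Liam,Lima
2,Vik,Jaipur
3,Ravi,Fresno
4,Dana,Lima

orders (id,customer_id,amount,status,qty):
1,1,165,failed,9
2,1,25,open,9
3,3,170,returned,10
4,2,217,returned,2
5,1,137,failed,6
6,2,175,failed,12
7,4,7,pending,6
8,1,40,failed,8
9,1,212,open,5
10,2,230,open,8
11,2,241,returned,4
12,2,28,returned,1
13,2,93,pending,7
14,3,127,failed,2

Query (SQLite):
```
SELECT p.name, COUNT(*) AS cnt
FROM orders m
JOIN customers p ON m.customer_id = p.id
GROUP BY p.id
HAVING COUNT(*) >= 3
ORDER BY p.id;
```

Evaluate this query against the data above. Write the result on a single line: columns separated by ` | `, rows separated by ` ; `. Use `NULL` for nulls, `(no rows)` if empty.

Liam | 5 ; Vik | 6

Join each orders row to its customers via customer_id.
Group joined rows by customers.id; compute COUNT(*) per group.
HAVING: keep groups with count ≥ 3.
  1: ids {1, 2, 5, 8, 9} → COUNT(*)=5
  2: ids {4, 6, 10, 11, 12, 13} → COUNT(*)=6
  3: ids {3, 14} → COUNT(*)=2
  4: ids {7} → COUNT(*)=1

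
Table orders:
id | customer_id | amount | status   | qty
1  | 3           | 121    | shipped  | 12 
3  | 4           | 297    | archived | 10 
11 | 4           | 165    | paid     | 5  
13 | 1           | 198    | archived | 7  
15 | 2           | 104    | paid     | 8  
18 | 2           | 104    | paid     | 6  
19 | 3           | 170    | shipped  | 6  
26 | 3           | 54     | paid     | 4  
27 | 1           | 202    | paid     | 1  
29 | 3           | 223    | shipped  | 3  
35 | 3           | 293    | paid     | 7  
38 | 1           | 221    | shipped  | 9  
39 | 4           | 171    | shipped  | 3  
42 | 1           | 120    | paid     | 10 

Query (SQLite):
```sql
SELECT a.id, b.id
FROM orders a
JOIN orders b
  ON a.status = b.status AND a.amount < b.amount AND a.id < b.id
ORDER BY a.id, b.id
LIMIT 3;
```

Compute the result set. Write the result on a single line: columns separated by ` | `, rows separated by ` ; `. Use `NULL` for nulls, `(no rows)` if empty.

1 | 19 ; 1 | 29 ; 1 | 38

Pairs (a,b) with same status, a.amount < b.amount, a.id < b.id.
status groups: archived:{3,13} paid:{11,15,18,26,27,35,42} shipped:{1,19,29,38,39}
Ordered by (a.id, b.id); first 3.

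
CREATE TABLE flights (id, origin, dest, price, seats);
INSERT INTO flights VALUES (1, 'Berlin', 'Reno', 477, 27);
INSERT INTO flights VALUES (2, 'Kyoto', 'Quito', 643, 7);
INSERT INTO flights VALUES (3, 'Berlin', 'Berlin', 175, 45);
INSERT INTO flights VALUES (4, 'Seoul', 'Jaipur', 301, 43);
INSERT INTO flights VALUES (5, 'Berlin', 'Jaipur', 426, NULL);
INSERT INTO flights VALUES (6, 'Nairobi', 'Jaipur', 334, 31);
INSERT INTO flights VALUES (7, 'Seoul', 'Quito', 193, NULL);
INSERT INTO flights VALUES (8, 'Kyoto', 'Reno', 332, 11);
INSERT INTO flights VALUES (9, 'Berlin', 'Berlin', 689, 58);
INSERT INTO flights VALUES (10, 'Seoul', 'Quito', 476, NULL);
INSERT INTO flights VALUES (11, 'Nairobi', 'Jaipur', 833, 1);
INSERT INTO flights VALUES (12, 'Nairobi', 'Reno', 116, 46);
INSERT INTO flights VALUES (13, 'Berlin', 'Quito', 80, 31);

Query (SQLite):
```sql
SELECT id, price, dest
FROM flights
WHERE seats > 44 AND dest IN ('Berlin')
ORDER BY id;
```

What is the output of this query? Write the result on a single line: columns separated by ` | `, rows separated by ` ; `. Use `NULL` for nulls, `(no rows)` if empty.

seats > 44: ids {3, 9, 12}
dest IN ('Berlin'): ids {3, 9}
Combine with AND.

3 | 175 | Berlin ; 9 | 689 | Berlin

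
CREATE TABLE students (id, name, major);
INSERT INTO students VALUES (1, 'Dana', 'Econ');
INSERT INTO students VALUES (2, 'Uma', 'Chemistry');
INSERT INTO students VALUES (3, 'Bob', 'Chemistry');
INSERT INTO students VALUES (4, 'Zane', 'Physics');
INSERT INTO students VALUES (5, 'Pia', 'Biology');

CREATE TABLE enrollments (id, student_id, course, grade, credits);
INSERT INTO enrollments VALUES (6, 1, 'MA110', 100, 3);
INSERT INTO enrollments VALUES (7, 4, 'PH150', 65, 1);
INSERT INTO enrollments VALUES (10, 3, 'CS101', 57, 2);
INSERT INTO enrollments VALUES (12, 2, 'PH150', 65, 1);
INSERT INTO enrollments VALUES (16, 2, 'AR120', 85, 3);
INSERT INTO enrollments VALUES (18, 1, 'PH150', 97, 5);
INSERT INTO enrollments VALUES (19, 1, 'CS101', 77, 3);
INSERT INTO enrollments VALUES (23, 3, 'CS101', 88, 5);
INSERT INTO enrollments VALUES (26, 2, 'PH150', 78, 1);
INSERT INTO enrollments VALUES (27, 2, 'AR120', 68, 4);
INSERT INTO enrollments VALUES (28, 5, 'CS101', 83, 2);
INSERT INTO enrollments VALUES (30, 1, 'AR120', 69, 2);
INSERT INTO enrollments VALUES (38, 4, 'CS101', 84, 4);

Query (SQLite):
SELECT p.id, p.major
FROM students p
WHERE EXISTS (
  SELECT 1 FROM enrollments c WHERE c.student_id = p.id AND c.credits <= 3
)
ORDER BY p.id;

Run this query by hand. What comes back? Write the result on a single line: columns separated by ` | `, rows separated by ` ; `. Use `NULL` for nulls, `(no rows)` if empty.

For each students row, check whether any enrollments with matching student_id has credits <= 3.
Keep rows where that is true.

1 | Econ ; 2 | Chemistry ; 3 | Chemistry ; 4 | Physics ; 5 | Biology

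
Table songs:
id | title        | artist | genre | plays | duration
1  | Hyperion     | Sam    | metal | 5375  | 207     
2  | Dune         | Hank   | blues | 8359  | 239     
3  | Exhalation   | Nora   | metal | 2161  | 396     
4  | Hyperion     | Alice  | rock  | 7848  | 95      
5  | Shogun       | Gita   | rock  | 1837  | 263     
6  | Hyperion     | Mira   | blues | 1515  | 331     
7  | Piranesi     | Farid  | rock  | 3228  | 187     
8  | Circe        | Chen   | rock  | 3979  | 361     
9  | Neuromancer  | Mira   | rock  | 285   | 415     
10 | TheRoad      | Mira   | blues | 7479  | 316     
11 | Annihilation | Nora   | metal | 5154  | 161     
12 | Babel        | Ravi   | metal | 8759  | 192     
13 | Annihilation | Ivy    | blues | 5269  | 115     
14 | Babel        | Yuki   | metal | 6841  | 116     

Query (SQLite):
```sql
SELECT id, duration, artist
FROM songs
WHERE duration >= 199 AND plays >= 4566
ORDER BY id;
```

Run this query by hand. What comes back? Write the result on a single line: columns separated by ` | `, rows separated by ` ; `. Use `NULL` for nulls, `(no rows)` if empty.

1 | 207 | Sam ; 2 | 239 | Hank ; 10 | 316 | Mira

duration >= 199: ids {1, 2, 3, 5, 6, 8, 9, 10}
plays >= 4566: ids {1, 2, 4, 10, 11, 12, 13, 14}
Combine with AND.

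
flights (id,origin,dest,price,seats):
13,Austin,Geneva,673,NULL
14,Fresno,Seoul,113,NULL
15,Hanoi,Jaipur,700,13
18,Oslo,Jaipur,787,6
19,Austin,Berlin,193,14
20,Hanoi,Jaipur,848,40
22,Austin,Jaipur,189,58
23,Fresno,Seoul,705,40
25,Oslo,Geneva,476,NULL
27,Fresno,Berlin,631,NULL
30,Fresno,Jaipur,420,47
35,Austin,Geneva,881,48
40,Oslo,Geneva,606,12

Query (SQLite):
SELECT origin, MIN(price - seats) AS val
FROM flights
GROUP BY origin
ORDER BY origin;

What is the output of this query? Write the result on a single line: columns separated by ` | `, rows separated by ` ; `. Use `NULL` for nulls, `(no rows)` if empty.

Austin | 131 ; Fresno | 373 ; Hanoi | 687 ; Oslo | 594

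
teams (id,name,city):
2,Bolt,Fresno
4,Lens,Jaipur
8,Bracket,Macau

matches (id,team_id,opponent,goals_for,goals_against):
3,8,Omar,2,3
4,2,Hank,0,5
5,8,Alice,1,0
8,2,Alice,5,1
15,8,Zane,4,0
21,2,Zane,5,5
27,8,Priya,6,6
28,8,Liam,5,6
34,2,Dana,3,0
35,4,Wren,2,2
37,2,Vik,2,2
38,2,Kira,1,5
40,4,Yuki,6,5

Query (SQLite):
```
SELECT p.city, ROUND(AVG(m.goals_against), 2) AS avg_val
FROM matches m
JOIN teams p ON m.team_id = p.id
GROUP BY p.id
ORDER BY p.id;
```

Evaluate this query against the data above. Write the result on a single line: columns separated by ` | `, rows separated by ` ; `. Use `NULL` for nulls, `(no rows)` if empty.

Join each matches row to its teams via team_id.
Group joined rows by teams.id; compute ROUND(AVG(m.goals_against), 2) per group.
  2: ids {4, 8, 21, 34, 37, 38} → ROUND(AVG(m.goals_against), 2)=3
  4: ids {35, 40} → ROUND(AVG(m.goals_against), 2)=3.5
  8: ids {3, 5, 15, 27, 28} → ROUND(AVG(m.goals_against), 2)=3

Fresno | 3 ; Jaipur | 3.5 ; Macau | 3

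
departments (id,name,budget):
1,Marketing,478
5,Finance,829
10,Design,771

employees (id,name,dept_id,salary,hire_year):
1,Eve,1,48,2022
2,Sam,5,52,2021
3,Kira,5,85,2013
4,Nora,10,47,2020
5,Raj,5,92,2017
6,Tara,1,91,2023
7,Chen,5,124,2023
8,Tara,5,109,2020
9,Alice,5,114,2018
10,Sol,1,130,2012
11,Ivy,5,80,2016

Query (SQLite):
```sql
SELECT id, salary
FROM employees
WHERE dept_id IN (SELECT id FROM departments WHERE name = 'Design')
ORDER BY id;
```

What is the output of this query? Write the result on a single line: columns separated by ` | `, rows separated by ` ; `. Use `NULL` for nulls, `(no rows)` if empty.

Inner query: departments.id where name = 'Design'.
Outer: keep employees rows whose dept_id is in that set.
Inner query → {10}

4 | 47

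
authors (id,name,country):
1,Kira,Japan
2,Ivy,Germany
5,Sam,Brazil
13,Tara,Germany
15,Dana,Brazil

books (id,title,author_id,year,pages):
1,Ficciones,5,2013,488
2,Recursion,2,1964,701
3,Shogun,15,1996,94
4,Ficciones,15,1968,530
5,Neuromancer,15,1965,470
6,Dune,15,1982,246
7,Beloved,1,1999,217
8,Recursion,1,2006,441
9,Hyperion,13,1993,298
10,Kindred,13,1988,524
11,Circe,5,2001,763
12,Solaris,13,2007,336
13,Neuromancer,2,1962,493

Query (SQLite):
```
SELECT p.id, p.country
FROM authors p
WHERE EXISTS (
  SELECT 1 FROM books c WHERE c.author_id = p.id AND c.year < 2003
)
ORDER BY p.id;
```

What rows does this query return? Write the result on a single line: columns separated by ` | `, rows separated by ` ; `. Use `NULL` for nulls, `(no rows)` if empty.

1 | Japan ; 2 | Germany ; 5 | Brazil ; 13 | Germany ; 15 | Brazil

For each authors row, check whether any books with matching author_id has year < 2003.
Keep rows where that is true.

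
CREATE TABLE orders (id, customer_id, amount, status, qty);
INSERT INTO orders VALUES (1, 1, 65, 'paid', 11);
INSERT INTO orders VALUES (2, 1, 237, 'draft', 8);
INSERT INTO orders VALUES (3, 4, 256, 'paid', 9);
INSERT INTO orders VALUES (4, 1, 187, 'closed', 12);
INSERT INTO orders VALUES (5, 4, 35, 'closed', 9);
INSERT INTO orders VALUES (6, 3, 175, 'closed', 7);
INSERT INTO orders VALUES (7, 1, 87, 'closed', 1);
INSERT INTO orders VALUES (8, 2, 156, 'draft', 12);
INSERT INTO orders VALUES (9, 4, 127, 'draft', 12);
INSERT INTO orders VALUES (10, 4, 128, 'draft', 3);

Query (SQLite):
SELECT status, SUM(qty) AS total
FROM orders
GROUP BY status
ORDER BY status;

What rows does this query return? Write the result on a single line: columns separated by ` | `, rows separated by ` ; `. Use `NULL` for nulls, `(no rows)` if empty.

Partition orders by status; compute SUM(qty) within each group.
  closed: ids {4, 5, 6, 7} → SUM(qty)=29
  draft: ids {2, 8, 9, 10} → SUM(qty)=35
  paid: ids {1, 3} → SUM(qty)=20

closed | 29 ; draft | 35 ; paid | 20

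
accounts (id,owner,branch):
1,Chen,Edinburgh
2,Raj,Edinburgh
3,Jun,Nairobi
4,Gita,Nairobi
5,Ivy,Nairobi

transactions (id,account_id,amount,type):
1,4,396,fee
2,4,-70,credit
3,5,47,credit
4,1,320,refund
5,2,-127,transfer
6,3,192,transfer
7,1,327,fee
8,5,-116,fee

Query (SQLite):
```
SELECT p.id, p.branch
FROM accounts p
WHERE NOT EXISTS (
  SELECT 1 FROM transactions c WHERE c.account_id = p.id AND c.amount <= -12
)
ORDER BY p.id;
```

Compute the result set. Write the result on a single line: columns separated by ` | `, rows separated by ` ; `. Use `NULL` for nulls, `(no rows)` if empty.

1 | Edinburgh ; 3 | Nairobi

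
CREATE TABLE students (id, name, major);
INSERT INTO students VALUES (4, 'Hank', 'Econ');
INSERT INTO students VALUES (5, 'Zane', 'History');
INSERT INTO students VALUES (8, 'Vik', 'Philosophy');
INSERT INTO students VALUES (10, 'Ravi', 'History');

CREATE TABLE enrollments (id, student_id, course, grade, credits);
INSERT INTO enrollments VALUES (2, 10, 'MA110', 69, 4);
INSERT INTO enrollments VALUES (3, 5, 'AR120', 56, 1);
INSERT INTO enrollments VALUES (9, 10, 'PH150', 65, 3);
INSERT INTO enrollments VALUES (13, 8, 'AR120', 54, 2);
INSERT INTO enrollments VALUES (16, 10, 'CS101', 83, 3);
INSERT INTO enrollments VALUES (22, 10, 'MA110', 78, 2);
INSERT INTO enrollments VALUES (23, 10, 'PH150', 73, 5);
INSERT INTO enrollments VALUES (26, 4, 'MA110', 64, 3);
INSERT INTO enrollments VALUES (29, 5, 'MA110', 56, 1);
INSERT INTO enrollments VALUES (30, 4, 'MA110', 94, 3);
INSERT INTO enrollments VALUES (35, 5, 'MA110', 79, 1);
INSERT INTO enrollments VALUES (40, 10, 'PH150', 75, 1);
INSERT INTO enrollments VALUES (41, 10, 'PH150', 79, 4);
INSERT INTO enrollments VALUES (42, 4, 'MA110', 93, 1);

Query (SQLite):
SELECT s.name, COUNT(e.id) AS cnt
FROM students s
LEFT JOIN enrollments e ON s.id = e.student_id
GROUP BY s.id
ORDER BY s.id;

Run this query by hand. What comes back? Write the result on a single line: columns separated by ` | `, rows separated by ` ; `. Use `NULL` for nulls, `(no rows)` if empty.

LEFT JOIN keeps every students row; unmatched ones get NULL for enrollments columns.
Group by students.id and compute COUNT(e.id). COUNT(col) of an all-NULL group is 0.
  4: ids {26, 30, 42} → COUNT(e.id)=3
  5: ids {3, 29, 35} → COUNT(e.id)=3
  8: ids {13} → COUNT(e.id)=1
  10: ids {2, 9, 16, 22, 23, 40, 41} → COUNT(e.id)=7

Hank | 3 ; Zane | 3 ; Vik | 1 ; Ravi | 7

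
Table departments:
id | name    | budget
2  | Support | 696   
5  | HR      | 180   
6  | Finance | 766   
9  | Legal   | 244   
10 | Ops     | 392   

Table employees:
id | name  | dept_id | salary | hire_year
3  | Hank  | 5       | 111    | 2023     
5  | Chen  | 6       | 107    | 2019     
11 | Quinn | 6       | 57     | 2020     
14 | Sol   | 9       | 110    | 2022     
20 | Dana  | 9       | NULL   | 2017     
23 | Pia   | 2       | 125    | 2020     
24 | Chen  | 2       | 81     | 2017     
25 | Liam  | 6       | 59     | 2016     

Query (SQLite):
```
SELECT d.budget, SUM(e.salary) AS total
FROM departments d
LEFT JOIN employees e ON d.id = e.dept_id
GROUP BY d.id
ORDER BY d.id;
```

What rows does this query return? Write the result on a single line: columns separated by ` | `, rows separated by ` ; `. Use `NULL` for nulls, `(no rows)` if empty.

LEFT JOIN keeps every departments row; unmatched ones get NULL for employees columns.
Group by departments.id and compute SUM(e.salary). SUM over an all-NULL group is NULL.
  2: ids {23, 24} → SUM(e.salary)=206
  5: ids {3} → SUM(e.salary)=111
  6: ids {5, 11, 25} → SUM(e.salary)=223
  9: ids {14, 20} → SUM(e.salary)=110
  10: ids {—} → SUM(e.salary)=NULL

696 | 206 ; 180 | 111 ; 766 | 223 ; 244 | 110 ; 392 | NULL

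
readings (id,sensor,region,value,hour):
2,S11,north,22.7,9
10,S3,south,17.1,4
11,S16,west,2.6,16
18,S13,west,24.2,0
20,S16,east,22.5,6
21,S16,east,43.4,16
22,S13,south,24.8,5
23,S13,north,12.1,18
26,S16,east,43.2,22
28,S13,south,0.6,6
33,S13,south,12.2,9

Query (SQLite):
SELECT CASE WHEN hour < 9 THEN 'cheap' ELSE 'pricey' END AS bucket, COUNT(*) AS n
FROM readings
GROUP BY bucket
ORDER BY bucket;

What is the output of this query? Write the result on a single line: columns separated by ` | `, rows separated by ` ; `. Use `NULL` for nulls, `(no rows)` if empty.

Bucket rows by hour < 9 → 'cheap' else 'pricey'; count each bucket.

cheap | 5 ; pricey | 6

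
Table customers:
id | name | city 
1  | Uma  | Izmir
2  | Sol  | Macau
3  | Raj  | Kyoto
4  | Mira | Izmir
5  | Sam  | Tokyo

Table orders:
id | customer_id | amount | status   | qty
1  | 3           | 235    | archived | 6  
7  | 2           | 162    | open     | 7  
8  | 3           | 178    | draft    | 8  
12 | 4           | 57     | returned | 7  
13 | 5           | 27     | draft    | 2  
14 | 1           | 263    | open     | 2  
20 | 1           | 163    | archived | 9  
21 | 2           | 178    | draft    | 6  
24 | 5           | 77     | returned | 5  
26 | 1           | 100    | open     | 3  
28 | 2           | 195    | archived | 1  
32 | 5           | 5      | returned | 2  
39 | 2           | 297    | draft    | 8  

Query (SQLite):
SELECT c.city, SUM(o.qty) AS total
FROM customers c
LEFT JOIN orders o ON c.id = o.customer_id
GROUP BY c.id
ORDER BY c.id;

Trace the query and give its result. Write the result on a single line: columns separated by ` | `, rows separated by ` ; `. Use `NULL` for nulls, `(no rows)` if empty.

LEFT JOIN keeps every customers row; unmatched ones get NULL for orders columns.
Group by customers.id and compute SUM(o.qty). SUM over an all-NULL group is NULL.
  1: ids {14, 20, 26} → SUM(o.qty)=14
  2: ids {7, 21, 28, 39} → SUM(o.qty)=22
  3: ids {1, 8} → SUM(o.qty)=14
  4: ids {12} → SUM(o.qty)=7
  5: ids {13, 24, 32} → SUM(o.qty)=9

Izmir | 14 ; Macau | 22 ; Kyoto | 14 ; Izmir | 7 ; Tokyo | 9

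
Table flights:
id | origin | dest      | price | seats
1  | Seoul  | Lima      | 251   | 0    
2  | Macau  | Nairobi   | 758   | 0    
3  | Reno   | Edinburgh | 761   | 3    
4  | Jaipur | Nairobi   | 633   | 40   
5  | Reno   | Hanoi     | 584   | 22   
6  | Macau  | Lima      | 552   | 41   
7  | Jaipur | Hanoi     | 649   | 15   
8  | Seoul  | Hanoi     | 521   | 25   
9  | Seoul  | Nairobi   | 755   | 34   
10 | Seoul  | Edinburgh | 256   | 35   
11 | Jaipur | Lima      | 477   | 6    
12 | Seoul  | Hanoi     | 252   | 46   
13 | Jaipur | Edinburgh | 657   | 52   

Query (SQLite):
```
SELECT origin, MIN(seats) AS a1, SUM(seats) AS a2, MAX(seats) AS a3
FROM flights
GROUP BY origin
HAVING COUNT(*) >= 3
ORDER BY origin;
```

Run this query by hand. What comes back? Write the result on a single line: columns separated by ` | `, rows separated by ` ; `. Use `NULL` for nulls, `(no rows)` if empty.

Jaipur | 6 | 113 | 52 ; Seoul | 0 | 140 | 46

Group flights by origin.
Per group compute: MIN(seats), SUM(seats), MAX(seats).
HAVING: drop groups with fewer than 3 rows.
  Jaipur: ids {4, 7, 11, 13} → MIN(seats)=6, SUM(seats)=113, MAX(seats)=52
  Macau: ids {2, 6} → MIN(seats)=0, SUM(seats)=41, MAX(seats)=41
  Reno: ids {3, 5} → MIN(seats)=3, SUM(seats)=25, MAX(seats)=22
  Seoul: ids {1, 8, 9, 10, 12} → MIN(seats)=0, SUM(seats)=140, MAX(seats)=46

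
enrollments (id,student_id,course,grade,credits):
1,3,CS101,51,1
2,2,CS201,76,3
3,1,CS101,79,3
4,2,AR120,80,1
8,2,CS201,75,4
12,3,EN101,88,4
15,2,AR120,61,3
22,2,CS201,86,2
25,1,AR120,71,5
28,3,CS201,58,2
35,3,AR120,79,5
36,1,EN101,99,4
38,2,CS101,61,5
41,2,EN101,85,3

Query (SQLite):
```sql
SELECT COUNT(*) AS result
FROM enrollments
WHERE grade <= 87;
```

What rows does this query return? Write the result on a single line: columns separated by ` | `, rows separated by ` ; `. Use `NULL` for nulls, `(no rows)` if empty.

12

Rows where grade <= 87 → grade values: [51, 76, 79, 80, 75, 61, 86, 71, 58, 79, 61, 85].
COUNT(*) counts rows → 12.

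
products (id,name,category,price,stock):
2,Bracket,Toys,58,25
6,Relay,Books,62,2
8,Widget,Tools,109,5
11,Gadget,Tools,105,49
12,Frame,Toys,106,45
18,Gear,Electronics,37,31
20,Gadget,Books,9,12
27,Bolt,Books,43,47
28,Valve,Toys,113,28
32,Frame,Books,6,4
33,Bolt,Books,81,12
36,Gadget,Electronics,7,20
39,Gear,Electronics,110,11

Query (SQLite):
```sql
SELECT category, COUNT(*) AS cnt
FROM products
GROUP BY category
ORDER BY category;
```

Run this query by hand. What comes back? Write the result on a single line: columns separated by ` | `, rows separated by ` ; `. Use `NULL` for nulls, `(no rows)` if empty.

Partition products by category; compute COUNT(*) within each group.
  Books: ids {6, 20, 27, 32, 33} → COUNT(*)=5
  Electronics: ids {18, 36, 39} → COUNT(*)=3
  Tools: ids {8, 11} → COUNT(*)=2
  Toys: ids {2, 12, 28} → COUNT(*)=3

Books | 5 ; Electronics | 3 ; Tools | 2 ; Toys | 3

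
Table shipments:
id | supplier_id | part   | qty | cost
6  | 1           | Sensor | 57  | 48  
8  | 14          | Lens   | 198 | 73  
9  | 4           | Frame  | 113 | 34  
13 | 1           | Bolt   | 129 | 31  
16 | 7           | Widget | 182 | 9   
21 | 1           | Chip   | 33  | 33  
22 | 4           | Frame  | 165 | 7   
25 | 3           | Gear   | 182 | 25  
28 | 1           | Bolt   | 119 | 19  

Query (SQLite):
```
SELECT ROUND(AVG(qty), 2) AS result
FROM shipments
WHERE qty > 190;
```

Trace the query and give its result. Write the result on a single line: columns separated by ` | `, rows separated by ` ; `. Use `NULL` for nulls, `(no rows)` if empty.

198

Rows where qty > 190 → qty values: [198].
AVG = 198 / 1 (rounded to 2 dp).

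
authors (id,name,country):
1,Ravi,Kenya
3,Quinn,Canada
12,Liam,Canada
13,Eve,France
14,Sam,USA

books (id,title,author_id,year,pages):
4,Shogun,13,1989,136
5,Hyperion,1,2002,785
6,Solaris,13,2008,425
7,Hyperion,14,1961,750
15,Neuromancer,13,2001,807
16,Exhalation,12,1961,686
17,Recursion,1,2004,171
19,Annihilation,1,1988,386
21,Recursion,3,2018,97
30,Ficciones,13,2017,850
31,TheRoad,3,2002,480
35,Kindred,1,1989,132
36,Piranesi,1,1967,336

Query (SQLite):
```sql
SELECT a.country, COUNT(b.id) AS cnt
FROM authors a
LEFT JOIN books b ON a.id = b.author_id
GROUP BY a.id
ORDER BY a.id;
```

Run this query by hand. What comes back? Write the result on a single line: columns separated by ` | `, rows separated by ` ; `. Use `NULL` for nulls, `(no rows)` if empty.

LEFT JOIN keeps every authors row; unmatched ones get NULL for books columns.
Group by authors.id and compute COUNT(b.id). COUNT(col) of an all-NULL group is 0.
  1: ids {5, 17, 19, 35, 36} → COUNT(b.id)=5
  3: ids {21, 31} → COUNT(b.id)=2
  12: ids {16} → COUNT(b.id)=1
  13: ids {4, 6, 15, 30} → COUNT(b.id)=4
  14: ids {7} → COUNT(b.id)=1

Kenya | 5 ; Canada | 2 ; Canada | 1 ; France | 4 ; USA | 1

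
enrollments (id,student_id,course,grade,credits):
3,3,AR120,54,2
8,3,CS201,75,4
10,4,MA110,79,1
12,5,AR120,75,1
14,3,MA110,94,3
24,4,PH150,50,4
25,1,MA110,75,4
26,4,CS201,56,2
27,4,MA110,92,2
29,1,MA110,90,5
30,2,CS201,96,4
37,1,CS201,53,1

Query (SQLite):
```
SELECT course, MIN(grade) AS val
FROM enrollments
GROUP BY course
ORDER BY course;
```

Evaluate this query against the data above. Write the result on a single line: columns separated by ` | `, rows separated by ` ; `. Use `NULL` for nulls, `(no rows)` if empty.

Partition enrollments by course; compute MIN(grade) within each group.
  AR120: ids {3, 12} → MIN(grade)=54
  CS201: ids {8, 26, 30, 37} → MIN(grade)=53
  MA110: ids {10, 14, 25, 27, 29} → MIN(grade)=75
  PH150: ids {24} → MIN(grade)=50

AR120 | 54 ; CS201 | 53 ; MA110 | 75 ; PH150 | 50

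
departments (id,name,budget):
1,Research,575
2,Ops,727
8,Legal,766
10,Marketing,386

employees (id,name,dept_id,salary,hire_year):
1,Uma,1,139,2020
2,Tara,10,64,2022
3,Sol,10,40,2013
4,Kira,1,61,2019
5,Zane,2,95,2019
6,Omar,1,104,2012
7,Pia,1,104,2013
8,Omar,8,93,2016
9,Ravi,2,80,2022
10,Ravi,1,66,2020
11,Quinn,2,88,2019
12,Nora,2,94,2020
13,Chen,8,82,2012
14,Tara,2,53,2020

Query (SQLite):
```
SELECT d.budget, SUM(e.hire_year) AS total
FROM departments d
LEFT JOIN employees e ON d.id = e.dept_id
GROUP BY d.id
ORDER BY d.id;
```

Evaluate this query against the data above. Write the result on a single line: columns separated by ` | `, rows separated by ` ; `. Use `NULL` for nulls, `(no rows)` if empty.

575 | 10084 ; 727 | 10100 ; 766 | 4028 ; 386 | 4035

LEFT JOIN keeps every departments row; unmatched ones get NULL for employees columns.
Group by departments.id and compute SUM(e.hire_year). SUM over an all-NULL group is NULL.
  1: ids {1, 4, 6, 7, 10} → SUM(e.hire_year)=10084
  2: ids {5, 9, 11, 12, 14} → SUM(e.hire_year)=10100
  8: ids {8, 13} → SUM(e.hire_year)=4028
  10: ids {2, 3} → SUM(e.hire_year)=4035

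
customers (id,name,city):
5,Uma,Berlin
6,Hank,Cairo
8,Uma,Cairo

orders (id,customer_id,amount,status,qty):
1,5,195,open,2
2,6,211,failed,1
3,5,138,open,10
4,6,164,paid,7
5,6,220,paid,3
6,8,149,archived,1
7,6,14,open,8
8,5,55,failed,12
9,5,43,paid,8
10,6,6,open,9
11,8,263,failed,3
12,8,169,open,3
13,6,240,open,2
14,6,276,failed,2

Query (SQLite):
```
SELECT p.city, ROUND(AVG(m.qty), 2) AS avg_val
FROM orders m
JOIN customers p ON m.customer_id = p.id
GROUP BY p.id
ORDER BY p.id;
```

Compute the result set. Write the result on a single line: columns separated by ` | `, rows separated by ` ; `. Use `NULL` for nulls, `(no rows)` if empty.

Berlin | 8 ; Cairo | 4.57 ; Cairo | 2.33

Join each orders row to its customers via customer_id.
Group joined rows by customers.id; compute ROUND(AVG(m.qty), 2) per group.
  5: ids {1, 3, 8, 9} → ROUND(AVG(m.qty), 2)=8
  6: ids {2, 4, 5, 7, 10, 13, 14} → ROUND(AVG(m.qty), 2)=4.57
  8: ids {6, 11, 12} → ROUND(AVG(m.qty), 2)=2.33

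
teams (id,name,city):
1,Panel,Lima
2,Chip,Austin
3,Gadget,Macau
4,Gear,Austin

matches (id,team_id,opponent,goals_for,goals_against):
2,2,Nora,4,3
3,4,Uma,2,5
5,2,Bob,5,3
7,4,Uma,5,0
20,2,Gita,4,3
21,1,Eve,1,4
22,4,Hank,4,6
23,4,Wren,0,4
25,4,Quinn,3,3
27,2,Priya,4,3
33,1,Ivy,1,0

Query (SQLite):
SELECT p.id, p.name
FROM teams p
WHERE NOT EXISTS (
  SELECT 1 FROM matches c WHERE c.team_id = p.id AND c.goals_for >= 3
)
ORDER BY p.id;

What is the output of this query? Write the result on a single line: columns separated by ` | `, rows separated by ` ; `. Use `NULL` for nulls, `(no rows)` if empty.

For each teams row, check whether any matches with matching team_id has goals_for >= 3.
Keep rows where that is false.

1 | Panel ; 3 | Gadget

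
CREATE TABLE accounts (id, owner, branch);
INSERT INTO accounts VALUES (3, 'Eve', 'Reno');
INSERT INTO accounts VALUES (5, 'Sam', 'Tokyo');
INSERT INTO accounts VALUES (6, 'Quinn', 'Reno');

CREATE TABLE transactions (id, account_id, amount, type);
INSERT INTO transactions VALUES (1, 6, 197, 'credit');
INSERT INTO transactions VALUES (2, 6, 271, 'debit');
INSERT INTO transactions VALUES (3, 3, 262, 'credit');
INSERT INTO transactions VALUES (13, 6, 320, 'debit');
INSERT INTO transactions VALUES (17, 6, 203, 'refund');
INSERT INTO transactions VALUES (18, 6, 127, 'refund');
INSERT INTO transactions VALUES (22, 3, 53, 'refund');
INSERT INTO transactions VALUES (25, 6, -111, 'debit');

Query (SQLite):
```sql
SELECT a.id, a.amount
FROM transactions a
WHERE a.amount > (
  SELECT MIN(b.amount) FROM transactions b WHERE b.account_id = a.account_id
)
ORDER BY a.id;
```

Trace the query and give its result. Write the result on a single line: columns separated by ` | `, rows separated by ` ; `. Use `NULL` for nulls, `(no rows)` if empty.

For each transactions row a, compute MIN(amount) over rows sharing a.account_id.
Keep row a if a.amount > that per-group MIN.
  account_id=3: MIN(amount) = 53
  account_id=6: MIN(amount) = -111

1 | 197 ; 2 | 271 ; 3 | 262 ; 13 | 320 ; 17 | 203 ; 18 | 127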